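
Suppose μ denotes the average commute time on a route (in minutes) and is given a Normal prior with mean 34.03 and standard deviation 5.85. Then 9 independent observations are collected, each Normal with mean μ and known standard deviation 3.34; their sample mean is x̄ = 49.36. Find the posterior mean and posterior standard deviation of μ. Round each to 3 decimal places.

Prior precision 1/τ₀² = 1/5.85² = 0.0292205; data precision n/σ² = 9/3.34² = 0.806770.
Posterior precision = 0.0292205 + 0.806770 = 0.835990, giving posterior SD = 1/√0.835990 = 1.094.
Posterior mean = (0.0292205·34.03 + 0.806770·49.36) / 0.835990 = 48.824.

Posterior mean ≈ 48.824; posterior SD ≈ 1.094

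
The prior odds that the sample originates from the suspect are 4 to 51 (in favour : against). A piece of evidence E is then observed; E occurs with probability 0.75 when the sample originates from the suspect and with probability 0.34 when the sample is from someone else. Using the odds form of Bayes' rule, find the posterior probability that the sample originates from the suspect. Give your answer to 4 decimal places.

Prior odds = 4/51 = 0.078431. In log-odds, ln(0.078431) = -2.5455.
Add log likelihood ratio: ln(2.2059) = 0.79113.
Posterior log-odds = -1.7544, so posterior odds = exp(-1.7544) = 0.17301. Converting, P(H|E) = 0.17301/1.1730 = 0.1475.

Posterior probability ≈ 0.1475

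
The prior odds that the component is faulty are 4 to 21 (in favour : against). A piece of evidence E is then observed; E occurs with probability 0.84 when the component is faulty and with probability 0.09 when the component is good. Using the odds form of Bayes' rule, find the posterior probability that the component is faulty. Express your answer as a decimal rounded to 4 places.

Prior odds = 4/21 = 0.19048. In log-odds, ln(0.19048) = -1.6582.
Add log likelihood ratio: ln(9.3333) = 2.2336.
Posterior log-odds = 0.57536, so posterior odds = exp(0.57536) = 1.7778. Converting, P(H|E) = 1.7778/2.7778 = 0.6400.

Posterior probability ≈ 0.6400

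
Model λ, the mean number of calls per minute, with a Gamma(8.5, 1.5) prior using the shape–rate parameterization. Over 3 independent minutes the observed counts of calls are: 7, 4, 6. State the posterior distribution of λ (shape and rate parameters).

The Poisson likelihood adds the total count to the shape and the number of exposure periods to the rate. Here ∑xᵢ = 17 and n = 3, so shape 8.5→25.5 and rate 1.5→4.5.

Posterior: Gamma(shape=25.5, rate=4.5)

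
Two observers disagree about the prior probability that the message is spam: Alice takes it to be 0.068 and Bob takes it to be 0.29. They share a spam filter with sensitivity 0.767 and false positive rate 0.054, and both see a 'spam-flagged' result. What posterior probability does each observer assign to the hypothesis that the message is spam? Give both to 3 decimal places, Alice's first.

Alice: 0.509; Bob: 0.853

P('+'|H) = 0.767, P('+'|¬H) = 0.054.
Alice: numerator 0.767·0.068 = 0.052156; evidence = 0.052156+0.054·0.932 = 0.10248; posterior = 0.509.
Bob: numerator 0.767·0.29 = 0.22243; evidence = 0.22243+0.054·0.71 = 0.26077; posterior = 0.853.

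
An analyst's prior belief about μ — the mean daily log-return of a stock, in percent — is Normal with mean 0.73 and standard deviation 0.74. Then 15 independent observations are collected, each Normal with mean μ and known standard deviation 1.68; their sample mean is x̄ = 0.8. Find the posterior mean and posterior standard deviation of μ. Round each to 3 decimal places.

With known σ, the Normal prior is conjugate. Weight on the data is w = (n/σ²)/(n/σ² + 1/τ₀²) = 5.31463/(5.31463+1.82615) = 0.74426.
Posterior mean = w·x̄ + (1−w)·μ₀ = 0.74426·0.8 + 0.25574·0.73 = 0.782. Posterior variance = 1/(5.31463+1.82615) = 0.140041, so SD = 0.374.

Posterior mean ≈ 0.782; posterior SD ≈ 0.374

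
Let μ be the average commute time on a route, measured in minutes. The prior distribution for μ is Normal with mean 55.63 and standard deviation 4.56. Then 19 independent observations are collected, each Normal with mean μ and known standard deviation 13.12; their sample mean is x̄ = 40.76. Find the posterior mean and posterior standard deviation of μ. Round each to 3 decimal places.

Prior precision 1/τ₀² = 1/4.56² = 0.0480917; data precision n/σ² = 19/13.12² = 0.110379.
Posterior precision = 0.0480917 + 0.110379 = 0.158471, giving posterior SD = 1/√0.158471 = 2.512.
Posterior mean = (0.0480917·55.63 + 0.110379·40.76) / 0.158471 = 45.273.

Posterior mean ≈ 45.273; posterior SD ≈ 2.512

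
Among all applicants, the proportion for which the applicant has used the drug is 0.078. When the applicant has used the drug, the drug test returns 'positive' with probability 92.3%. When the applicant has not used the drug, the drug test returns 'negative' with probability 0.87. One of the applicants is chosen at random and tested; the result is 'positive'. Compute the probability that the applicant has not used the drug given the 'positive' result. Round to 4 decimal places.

Write H for 'the applicant has used the drug'. Prior odds H:¬H = 0.078/0.922 = 0.084599. For the 'positive' outcome, the likelihood ratio is 0.923/0.13 = 7.1000.
Posterior odds = 0.084599 × 7.1000 = 0.60065, so P(H|E) = 0.60065/(1+0.60065) = 0.3753. Then P(¬H|E) = 1 − 0.3753 = 0.6247.

P(¬H | E) ≈ 0.6247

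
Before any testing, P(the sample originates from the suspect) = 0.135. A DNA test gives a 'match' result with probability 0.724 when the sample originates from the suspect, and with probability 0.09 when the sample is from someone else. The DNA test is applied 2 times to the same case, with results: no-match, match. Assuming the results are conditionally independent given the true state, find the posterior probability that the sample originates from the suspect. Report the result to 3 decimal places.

With H the event that the sample originates from the suspect, the joint likelihood of the observed sequence is P(data|H) = 0.276·0.724 = 0.19982 and P(data|¬H) = 0.91·0.09 = 0.081900.
Bayes: P(H|data) = 0.135·0.19982 / (0.135·0.19982 + 0.865·0.081900) = 0.026976/0.097820 = 0.2758.

Posterior P(H) ≈ 0.276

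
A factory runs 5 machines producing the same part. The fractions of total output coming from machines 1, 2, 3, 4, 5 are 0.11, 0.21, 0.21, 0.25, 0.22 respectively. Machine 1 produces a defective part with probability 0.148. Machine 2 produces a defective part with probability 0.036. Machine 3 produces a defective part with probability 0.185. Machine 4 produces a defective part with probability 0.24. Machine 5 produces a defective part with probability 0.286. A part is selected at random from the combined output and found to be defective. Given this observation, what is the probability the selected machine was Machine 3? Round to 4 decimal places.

P(defective|M1) = 0.148; P(defective|M2) = 0.036; P(defective|M3) = 0.185; P(defective|M4) = 0.24; P(defective|M5) = 0.286.
Prior × likelihood for each source: 0.11·0.148=0.01628, 0.21·0.036=0.007560, 0.21·0.185=0.03885, 0.25·0.24=0.06000, 0.22·0.286=0.06292. Summing gives P(defective) = 0.18561.
P(Machine 3 | defective) = 0.03885 / 0.18561 = 0.2093.

Posterior probability ≈ 0.2093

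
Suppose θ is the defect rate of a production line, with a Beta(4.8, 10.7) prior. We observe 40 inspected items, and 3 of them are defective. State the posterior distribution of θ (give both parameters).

Posterior: Beta(7.8, 47.7)

The binomial likelihood is conjugate to the Beta prior: with 3 successes and 37 failures, the posterior is Beta(4.8+3, 10.7+37) = Beta(7.8, 47.7).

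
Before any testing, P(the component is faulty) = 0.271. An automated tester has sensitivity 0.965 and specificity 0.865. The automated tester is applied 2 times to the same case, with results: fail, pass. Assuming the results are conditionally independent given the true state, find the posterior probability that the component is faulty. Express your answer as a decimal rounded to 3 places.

Posterior P(H) ≈ 0.097

Let H be the event that the component is faulty; start with P(H) = 0.271. P('fail'|H) = 0.965, P('fail'|¬H) = 0.135.
Update on result 1 ('fail'): P(H) ← 0.965·0.2710 / (0.965·0.2710 + 0.135·0.7290) = 0.26151/0.35993 = 0.7266.
Update on result 2 ('pass'): P(H) ← 0.035·0.7266 / (0.035·0.7266 + 0.865·0.2734) = 0.025430/0.26195 = 0.0971.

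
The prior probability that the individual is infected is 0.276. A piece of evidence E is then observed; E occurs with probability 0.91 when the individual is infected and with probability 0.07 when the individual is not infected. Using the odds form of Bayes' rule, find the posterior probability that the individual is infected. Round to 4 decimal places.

Prior odds = 0.276/(1−0.276) = 0.38122.
Likelihood ratio for E = 0.91/0.07 = 13.000.
Posterior odds = prior odds × LR = 4.9558.
Posterior probability = odds/(1+odds) = 4.9558/5.9558 = 0.8321.

Posterior probability ≈ 0.8321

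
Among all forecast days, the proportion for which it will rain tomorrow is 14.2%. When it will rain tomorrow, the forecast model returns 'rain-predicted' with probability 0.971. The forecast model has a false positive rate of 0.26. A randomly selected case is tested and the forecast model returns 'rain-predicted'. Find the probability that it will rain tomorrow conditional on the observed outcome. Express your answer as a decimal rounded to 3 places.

P(H | E) ≈ 0.382

Let H be the event that it will rain tomorrow. P(H) = 0.142, so P(¬H) = 0.858. With E the 'rain-predicted' result, P(E|H) = 0.971 and P(E|¬H) = 0.26.
P(E) = 0.971·0.142 + 0.26·0.858 = 0.13788 + 0.22308 = 0.36096.
By Bayes' theorem, P(H|E) = 0.13788 / 0.36096 = 0.382.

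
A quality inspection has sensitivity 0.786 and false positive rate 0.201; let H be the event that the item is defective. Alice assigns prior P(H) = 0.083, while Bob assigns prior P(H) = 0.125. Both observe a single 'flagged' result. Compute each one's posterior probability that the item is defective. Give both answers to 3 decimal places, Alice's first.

Alice: 0.261; Bob: 0.358

P('+'|H) = 0.786, P('+'|¬H) = 0.201.
Alice: numerator 0.786·0.083 = 0.065238; evidence = 0.065238+0.201·0.917 = 0.24956; posterior = 0.261.
Bob: numerator 0.786·0.125 = 0.098250; evidence = 0.098250+0.201·0.875 = 0.27413; posterior = 0.358.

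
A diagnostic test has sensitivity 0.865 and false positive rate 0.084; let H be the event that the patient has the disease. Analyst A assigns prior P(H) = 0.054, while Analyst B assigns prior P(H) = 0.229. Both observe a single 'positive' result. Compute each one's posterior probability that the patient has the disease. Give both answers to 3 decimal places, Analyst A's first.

The likelihood ratio for a 'positive' result is 0.865/0.084 = 10.298.
Analyst A: prior odds 0.054/0.946 = 0.057082; posterior odds 0.58781; posterior probability 0.370.
Analyst B: prior odds 0.229/0.771 = 0.29702; posterior odds 3.0586; posterior probability 0.754.

Analyst A: 0.370; Analyst B: 0.754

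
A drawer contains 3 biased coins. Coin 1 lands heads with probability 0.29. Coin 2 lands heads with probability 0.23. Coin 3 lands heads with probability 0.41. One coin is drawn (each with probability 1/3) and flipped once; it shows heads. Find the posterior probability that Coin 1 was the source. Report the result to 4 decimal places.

Posterior probability ≈ 0.3118

Tabulate prior·likelihood by source: [1] prior 0.333333, lik 0.29, product 0.09667; [2] prior 0.333333, lik 0.23, product 0.07667; [3] prior 0.333333, lik 0.41, product 0.1367.
Normalizing constant = 0.31000; the posterior for Coin 1 is its product over the sum, 0.09667/0.31000 = 0.3118.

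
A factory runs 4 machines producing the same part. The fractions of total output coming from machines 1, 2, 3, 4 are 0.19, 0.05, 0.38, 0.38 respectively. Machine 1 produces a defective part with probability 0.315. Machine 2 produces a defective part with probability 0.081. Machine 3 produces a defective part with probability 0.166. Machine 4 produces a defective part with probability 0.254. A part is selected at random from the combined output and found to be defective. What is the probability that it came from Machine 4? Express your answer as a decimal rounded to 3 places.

Tabulate prior·likelihood by source: [1] prior 0.19, lik 0.315, product 0.05985; [2] prior 0.05, lik 0.081, product 0.004050; [3] prior 0.38, lik 0.166, product 0.06308; [4] prior 0.38, lik 0.254, product 0.09652.
Normalizing constant = 0.22350; the posterior for Machine 4 is its product over the sum, 0.09652/0.22350 = 0.432.

Posterior probability ≈ 0.432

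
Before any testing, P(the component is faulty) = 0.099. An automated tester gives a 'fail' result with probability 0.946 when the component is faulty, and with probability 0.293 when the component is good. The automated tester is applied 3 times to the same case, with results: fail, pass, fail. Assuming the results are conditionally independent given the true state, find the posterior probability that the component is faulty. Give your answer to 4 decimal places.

Posterior P(H) ≈ 0.0804

Let H be the event that the component is faulty; start with P(H) = 0.099. P('fail'|H) = 0.946, P('fail'|¬H) = 0.293.
Update on result 1 ('fail'): P(H) ← 0.946·0.0990 / (0.946·0.0990 + 0.293·0.9010) = 0.093654/0.35765 = 0.2619.
Update on result 2 ('pass'): P(H) ← 0.054·0.2619 / (0.054·0.2619 + 0.707·0.7381) = 0.014141/0.53600 = 0.0264.
Update on result 3 ('fail'): P(H) ← 0.946·0.0264 / (0.946·0.0264 + 0.293·0.9736) = 0.024957/0.31023 = 0.0804.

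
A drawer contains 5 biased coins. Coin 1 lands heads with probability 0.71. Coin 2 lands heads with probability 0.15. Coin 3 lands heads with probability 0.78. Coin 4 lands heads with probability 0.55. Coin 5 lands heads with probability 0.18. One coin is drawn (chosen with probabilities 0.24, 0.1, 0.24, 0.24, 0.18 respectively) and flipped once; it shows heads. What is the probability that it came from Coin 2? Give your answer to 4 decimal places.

Posterior probability ≈ 0.0279

Tabulate prior·likelihood by source: [1] prior 0.24, lik 0.71, product 0.1704; [2] prior 0.1, lik 0.15, product 0.01500; [3] prior 0.24, lik 0.78, product 0.1872; [4] prior 0.24, lik 0.55, product 0.1320; [5] prior 0.18, lik 0.18, product 0.03240.
Normalizing constant = 0.53700; the posterior for Coin 2 is its product over the sum, 0.01500/0.53700 = 0.0279.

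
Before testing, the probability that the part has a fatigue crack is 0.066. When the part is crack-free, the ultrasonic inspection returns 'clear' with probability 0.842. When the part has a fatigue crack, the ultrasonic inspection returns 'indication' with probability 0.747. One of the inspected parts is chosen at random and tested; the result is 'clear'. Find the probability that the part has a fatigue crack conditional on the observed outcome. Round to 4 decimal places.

Let H be the event that the part has a fatigue crack. P(H) = 0.066, so P(¬H) = 0.934. With E the 'clear' result, P(E|H) = 0.253 and P(E|¬H) = 0.842.
P(E) = 0.253·0.066 + 0.842·0.934 = 0.016698 + 0.78643 = 0.80313.
By Bayes' theorem, P(H|E) = 0.016698 / 0.80313 = 0.0208.

P(H | E) ≈ 0.0208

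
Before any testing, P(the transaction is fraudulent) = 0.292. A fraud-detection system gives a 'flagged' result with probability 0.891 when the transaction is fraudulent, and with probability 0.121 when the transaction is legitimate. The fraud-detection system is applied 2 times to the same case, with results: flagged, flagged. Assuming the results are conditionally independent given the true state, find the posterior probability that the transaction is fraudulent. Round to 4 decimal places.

Posterior P(H) ≈ 0.9572

With H the event that the transaction is fraudulent, the joint likelihood of the observed sequence is P(data|H) = 0.891·0.891 = 0.79388 and P(data|¬H) = 0.121·0.121 = 0.014641.
Bayes: P(H|data) = 0.292·0.79388 / (0.292·0.79388 + 0.708·0.014641) = 0.23181/0.24218 = 0.9572.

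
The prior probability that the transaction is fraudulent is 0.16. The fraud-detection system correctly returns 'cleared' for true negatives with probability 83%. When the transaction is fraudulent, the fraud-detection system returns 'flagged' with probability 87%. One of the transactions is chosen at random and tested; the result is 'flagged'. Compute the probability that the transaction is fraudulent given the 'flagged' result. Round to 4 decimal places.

Write H for 'the transaction is fraudulent'. Prior odds H:¬H = 0.16/0.84 = 0.19048. For the 'flagged' outcome, the likelihood ratio is 0.87/0.17 = 5.1176.
Posterior odds = 0.19048 × 5.1176 = 0.97479, so P(H|E) = 0.97479/(1+0.97479) = 0.4936.

P(H | E) ≈ 0.4936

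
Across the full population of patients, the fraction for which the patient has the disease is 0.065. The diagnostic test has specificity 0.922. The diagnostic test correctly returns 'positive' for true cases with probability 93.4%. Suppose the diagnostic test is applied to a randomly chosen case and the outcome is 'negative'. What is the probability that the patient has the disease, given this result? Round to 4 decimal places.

Let H be the event that the patient has the disease. P(H) = 0.065, so P(¬H) = 0.935. With E the 'negative' result, P(E|H) = 0.066 and P(E|¬H) = 0.922.
P(E) = 0.066·0.065 + 0.922·0.935 = 0.0042900 + 0.86207 = 0.86636.
By Bayes' theorem, P(H|E) = 0.0042900 / 0.86636 = 0.0050.

P(H | E) ≈ 0.0050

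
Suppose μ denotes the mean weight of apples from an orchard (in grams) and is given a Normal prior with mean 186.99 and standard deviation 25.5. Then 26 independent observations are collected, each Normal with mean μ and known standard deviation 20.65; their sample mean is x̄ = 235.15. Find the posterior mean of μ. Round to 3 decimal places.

With known σ, the Normal prior is conjugate. Weight on the data is w = (n/σ²)/(n/σ² + 1/τ₀²) = 0.0609724/(0.0609724+0.00153787) = 0.97540.
Posterior mean = w·x̄ + (1−w)·μ₀ = 0.97540·235.15 + 0.024602·186.99 = 233.965.

Posterior mean ≈ 233.965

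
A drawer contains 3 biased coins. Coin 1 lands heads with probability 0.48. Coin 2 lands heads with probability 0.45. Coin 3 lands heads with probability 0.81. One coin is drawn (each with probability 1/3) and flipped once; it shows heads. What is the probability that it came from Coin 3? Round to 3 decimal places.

Tabulate prior·likelihood by source: [1] prior 0.333333, lik 0.48, product 0.1600; [2] prior 0.333333, lik 0.45, product 0.1500; [3] prior 0.333333, lik 0.81, product 0.2700.
Normalizing constant = 0.58000; the posterior for Coin 3 is its product over the sum, 0.2700/0.58000 = 0.466.

Posterior probability ≈ 0.466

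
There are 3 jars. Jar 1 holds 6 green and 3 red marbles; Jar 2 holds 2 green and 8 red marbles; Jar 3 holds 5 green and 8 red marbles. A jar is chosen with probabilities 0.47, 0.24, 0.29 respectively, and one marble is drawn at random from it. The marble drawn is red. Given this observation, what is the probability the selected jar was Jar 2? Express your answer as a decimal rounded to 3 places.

P(red|Jar 1) = 0.3333; P(red|Jar 2) = 0.8; P(red|Jar 3) = 0.6154.
Prior × likelihood for each source: 0.47·0.3333=0.1567, 0.24·0.8=0.1920, 0.29·0.6154=0.1785. Summing gives P(red) = 0.52713.
P(Jar 2 | red) = 0.1920 / 0.52713 = 0.364.

Posterior probability ≈ 0.364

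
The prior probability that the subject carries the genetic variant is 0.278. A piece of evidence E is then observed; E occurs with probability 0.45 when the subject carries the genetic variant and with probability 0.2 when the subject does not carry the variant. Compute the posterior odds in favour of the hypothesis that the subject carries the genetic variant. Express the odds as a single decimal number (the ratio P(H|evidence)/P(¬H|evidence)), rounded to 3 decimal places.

Posterior odds ≈ 0.866

Prior odds = 0.278/(1−0.278) = 0.38504. In log-odds, ln(0.38504) = -0.95440.
Add log likelihood ratio: ln(2.2500) = 0.81093.
Posterior log-odds = -0.14347, so posterior odds = exp(-0.14347) = 0.86634.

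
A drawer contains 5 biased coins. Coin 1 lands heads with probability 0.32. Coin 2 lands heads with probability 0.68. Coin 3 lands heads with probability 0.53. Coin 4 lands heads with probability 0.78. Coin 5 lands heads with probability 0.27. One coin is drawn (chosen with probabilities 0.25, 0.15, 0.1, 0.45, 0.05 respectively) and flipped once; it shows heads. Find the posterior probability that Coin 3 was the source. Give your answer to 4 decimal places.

Posterior probability ≈ 0.0884

Tabulate prior·likelihood by source: [1] prior 0.25, lik 0.32, product 0.08000; [2] prior 0.15, lik 0.68, product 0.1020; [3] prior 0.1, lik 0.53, product 0.05300; [4] prior 0.45, lik 0.78, product 0.3510; [5] prior 0.05, lik 0.27, product 0.01350.
Normalizing constant = 0.59950; the posterior for Coin 3 is its product over the sum, 0.05300/0.59950 = 0.0884.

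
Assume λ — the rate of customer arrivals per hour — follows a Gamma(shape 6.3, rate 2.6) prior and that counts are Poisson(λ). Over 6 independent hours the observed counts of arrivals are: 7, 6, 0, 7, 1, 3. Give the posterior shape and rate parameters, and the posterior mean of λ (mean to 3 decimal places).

Posterior: Gamma(shape=30.3, rate=8.6); mean ≈ 3.523

The Poisson likelihood adds the total count to the shape and the number of exposure periods to the rate. Here ∑xᵢ = 24 and n = 6, so shape 6.3→30.3 and rate 2.6→8.6.
E[λ | data] = 30.3/8.6 = 3.523.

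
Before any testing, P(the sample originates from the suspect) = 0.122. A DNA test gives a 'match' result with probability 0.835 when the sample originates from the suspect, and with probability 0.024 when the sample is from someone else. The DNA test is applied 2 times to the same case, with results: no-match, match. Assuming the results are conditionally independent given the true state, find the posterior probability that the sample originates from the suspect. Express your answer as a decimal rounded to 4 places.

Let H be the event that the sample originates from the suspect; start with P(H) = 0.122. P('match'|H) = 0.835, P('match'|¬H) = 0.024.
Update on result 1 ('no-match'): P(H) ← 0.165·0.1220 / (0.165·0.1220 + 0.976·0.8780) = 0.020130/0.87706 = 0.0230.
Update on result 2 ('match'): P(H) ← 0.835·0.0230 / (0.835·0.0230 + 0.024·0.9770) = 0.019165/0.042614 = 0.4497.

Posterior P(H) ≈ 0.4497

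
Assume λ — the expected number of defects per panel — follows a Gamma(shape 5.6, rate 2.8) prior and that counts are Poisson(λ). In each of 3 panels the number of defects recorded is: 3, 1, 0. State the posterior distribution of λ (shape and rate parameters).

Total count ∑xᵢ = 4 over n = 3 panels.
Gamma is conjugate to the Poisson likelihood: posterior is Gamma(shape = 5.6+4 = 9.6, rate = 2.8+3 = 5.8).

Posterior: Gamma(shape=9.6, rate=5.8)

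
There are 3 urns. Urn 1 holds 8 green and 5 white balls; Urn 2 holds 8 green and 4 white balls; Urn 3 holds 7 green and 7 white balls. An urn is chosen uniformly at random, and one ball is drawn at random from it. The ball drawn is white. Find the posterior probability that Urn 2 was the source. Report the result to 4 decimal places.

P(white|Urn 1) = 0.3846; P(white|Urn 2) = 0.3333; P(white|Urn 3) = 0.5.
Prior × likelihood for each source: 0.333333·0.3846=0.1282, 0.333333·0.3333=0.1111, 0.333333·0.5=0.1667. Summing gives P(white) = 0.40598.
P(Urn 2 | white) = 0.1111 / 0.40598 = 0.2737.

Posterior probability ≈ 0.2737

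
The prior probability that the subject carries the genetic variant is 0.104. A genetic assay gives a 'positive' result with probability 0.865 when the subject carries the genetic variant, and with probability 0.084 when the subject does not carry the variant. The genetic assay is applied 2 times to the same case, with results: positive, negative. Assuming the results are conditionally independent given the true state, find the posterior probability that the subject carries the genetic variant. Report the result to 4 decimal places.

Let H be the event that the subject carries the genetic variant; start with P(H) = 0.104. P('positive'|H) = 0.865, P('positive'|¬H) = 0.084.
Update on result 1 ('positive'): P(H) ← 0.865·0.1040 / (0.865·0.1040 + 0.084·0.8960) = 0.089960/0.16522 = 0.5445.
Update on result 2 ('negative'): P(H) ← 0.135·0.5445 / (0.135·0.5445 + 0.916·0.4555) = 0.073504/0.49077 = 0.1498.

Posterior P(H) ≈ 0.1498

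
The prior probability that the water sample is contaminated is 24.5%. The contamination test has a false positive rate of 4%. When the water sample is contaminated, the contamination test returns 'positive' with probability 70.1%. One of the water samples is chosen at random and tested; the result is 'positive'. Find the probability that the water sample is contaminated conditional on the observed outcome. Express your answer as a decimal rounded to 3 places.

Let H be the event that the water sample is contaminated. P(H) = 0.245, so P(¬H) = 0.755. With E the 'positive' result, P(E|H) = 0.701 and P(E|¬H) = 0.04.
P(E) = 0.701·0.245 + 0.04·0.755 = 0.17174 + 0.030200 = 0.20194.
By Bayes' theorem, P(H|E) = 0.17174 / 0.20194 = 0.850.

P(H | E) ≈ 0.850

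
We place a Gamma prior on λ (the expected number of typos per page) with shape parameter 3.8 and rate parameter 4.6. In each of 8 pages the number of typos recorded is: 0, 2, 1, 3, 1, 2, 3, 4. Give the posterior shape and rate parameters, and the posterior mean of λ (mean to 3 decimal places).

Posterior: Gamma(shape=19.8, rate=12.6); mean ≈ 1.571

The Poisson likelihood adds the total count to the shape and the number of exposure periods to the rate. Here ∑xᵢ = 16 and n = 8, so shape 3.8→19.8 and rate 4.6→12.6.
Posterior mean = shape/rate = 19.8/12.6 = 1.571.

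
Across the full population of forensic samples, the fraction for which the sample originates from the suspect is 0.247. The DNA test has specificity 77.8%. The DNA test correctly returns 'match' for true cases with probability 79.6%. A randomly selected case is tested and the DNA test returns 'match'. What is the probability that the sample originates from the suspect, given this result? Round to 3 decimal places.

Let H be the event that the sample originates from the suspect. P(H) = 0.247, so P(¬H) = 0.753. With E the 'match' result, P(E|H) = 0.796 and P(E|¬H) = 0.222.
P(E) = 0.796·0.247 + 0.222·0.753 = 0.19661 + 0.16717 = 0.36378.
By Bayes' theorem, P(H|E) = 0.19661 / 0.36378 = 0.540.

P(H | E) ≈ 0.540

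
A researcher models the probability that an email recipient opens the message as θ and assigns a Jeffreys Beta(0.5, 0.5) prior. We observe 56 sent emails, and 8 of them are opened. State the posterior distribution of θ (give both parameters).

Posterior: Beta(8.5, 48.5)

Observing 8 successes and 48 failures updates Beta(0.5, 0.5) by adding the success and failure counts to the two shape parameters: α = 0.5+8 = 8.5, β = 0.5+48 = 48.5.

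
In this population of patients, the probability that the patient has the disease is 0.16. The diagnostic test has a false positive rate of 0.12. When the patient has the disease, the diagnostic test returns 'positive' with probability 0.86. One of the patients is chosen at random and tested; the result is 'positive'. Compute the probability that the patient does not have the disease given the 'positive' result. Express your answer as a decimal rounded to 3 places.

Write H for 'the patient has the disease'. Prior odds H:¬H = 0.16/0.84 = 0.19048. For the 'positive' outcome, the likelihood ratio is 0.86/0.12 = 7.1667.
Posterior odds = 0.19048 × 7.1667 = 1.3651, so P(H|E) = 1.3651/(1+1.3651) = 0.577. Then P(¬H|E) = 1 − 0.577 = 0.423.

P(¬H | E) ≈ 0.423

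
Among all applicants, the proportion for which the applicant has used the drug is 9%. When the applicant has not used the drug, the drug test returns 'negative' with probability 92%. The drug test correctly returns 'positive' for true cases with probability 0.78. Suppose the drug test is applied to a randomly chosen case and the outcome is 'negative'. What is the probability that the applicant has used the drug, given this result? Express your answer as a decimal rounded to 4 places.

Write H for 'the applicant has used the drug'. Prior odds H:¬H = 0.09/0.91 = 0.098901. For the 'negative' outcome, the likelihood ratio is 0.22/0.92 = 0.23913.
Posterior odds = 0.098901 × 0.23913 = 0.023650, so P(H|E) = 0.023650/(1+0.023650) = 0.0231.

P(H | E) ≈ 0.0231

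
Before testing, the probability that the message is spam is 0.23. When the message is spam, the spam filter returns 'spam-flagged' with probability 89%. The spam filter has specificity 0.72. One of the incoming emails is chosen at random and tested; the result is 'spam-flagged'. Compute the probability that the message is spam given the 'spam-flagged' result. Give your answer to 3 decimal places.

P(H | E) ≈ 0.487

Let H be the event that the message is spam. P(H) = 0.23, so P(¬H) = 0.77. With E the 'spam-flagged' result, P(E|H) = 0.89 and P(E|¬H) = 0.28.
P(E) = 0.89·0.23 + 0.28·0.77 = 0.20470 + 0.21560 = 0.42030.
By Bayes' theorem, P(H|E) = 0.20470 / 0.42030 = 0.487.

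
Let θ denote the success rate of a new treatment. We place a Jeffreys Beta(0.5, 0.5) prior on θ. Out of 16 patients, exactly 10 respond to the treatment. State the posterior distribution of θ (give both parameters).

The binomial likelihood is conjugate to the Beta prior: with 10 successes and 6 failures, the posterior is Beta(0.5+10, 0.5+6) = Beta(10.5, 6.5).

Posterior: Beta(10.5, 6.5)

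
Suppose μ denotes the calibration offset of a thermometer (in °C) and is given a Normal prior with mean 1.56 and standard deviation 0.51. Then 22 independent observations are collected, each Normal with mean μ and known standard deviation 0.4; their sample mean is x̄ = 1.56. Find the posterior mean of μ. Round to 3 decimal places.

Posterior mean ≈ 1.560

With known σ, the Normal prior is conjugate. Weight on the data is w = (n/σ²)/(n/σ² + 1/τ₀²) = 137.500/(137.500+3.84468) = 0.97280.
Posterior mean = w·x̄ + (1−w)·μ₀ = 0.97280·1.56 + 0.027201·1.56 = 1.560.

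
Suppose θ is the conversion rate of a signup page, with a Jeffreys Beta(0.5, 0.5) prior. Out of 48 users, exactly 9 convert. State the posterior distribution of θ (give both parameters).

Posterior: Beta(9.5, 39.5)

Observing 9 successes and 39 failures updates Beta(0.5, 0.5) by adding the success and failure counts to the two shape parameters: α = 0.5+9 = 9.5, β = 0.5+39 = 39.5.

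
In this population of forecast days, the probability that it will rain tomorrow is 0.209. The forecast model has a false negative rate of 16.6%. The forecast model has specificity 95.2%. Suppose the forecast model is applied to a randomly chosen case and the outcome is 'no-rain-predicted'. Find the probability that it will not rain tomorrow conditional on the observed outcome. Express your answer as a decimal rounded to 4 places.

Write H for 'it will rain tomorrow'. Prior odds H:¬H = 0.209/0.791 = 0.26422. For the 'no-rain-predicted' outcome, the likelihood ratio is 0.166/0.952 = 0.17437.
Posterior odds = 0.26422 × 0.17437 = 0.046072, so P(H|E) = 0.046072/(1+0.046072) = 0.0440. Then P(¬H|E) = 1 − 0.0440 = 0.9560.

P(¬H | E) ≈ 0.9560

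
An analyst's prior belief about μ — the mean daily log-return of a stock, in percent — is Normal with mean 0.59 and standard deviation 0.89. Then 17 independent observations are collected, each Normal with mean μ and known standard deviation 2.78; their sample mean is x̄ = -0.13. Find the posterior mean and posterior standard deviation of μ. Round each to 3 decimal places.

Prior precision 1/τ₀² = 1/0.89² = 1.26247; data precision n/σ² = 17/2.78² = 2.19968.
Posterior precision = 1.26247 + 2.19968 = 3.46215, giving posterior SD = 1/√3.46215 = 0.537.
Posterior mean = (1.26247·0.59 + 2.19968·-0.13) / 3.46215 = 0.133.

Posterior mean ≈ 0.133; posterior SD ≈ 0.537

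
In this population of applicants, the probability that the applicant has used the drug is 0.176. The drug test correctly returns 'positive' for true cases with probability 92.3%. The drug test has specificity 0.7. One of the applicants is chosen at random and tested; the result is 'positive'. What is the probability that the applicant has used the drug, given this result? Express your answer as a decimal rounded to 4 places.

Write H for 'the applicant has used the drug'. Prior odds H:¬H = 0.176/0.824 = 0.21359. For the 'positive' outcome, the likelihood ratio is 0.923/0.3 = 3.0767.
Posterior odds = 0.21359 × 3.0767 = 0.65715, so P(H|E) = 0.65715/(1+0.65715) = 0.3966.

P(H | E) ≈ 0.3966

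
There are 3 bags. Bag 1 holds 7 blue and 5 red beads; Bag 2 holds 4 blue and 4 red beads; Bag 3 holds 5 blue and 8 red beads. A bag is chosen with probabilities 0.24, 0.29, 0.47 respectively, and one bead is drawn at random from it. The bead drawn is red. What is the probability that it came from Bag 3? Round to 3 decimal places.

P(red|Bag 1) = 0.4167; P(red|Bag 2) = 0.5; P(red|Bag 3) = 0.6154.
Prior × likelihood for each source: 0.24·0.4167=0.1000, 0.29·0.5=0.1450, 0.47·0.6154=0.2892. Summing gives P(red) = 0.53423.
P(Bag 3 | red) = 0.2892 / 0.53423 = 0.541.

Posterior probability ≈ 0.541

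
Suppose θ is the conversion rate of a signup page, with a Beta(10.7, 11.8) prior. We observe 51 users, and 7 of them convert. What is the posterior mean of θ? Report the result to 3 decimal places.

The binomial likelihood is conjugate to the Beta prior: with 7 successes and 44 failures, the posterior is Beta(10.7+7, 11.8+44) = Beta(17.7, 55.8).
E[θ | data] = 17.7/(17.7+55.8) = 0.241.

Posterior mean ≈ 0.241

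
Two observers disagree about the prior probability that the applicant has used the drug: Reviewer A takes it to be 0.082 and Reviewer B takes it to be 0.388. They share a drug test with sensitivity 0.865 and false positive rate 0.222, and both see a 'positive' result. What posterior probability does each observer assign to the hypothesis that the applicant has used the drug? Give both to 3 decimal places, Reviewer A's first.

P('+'|H) = 0.865, P('+'|¬H) = 0.222.
Reviewer A: numerator 0.865·0.082 = 0.070930; evidence = 0.070930+0.222·0.918 = 0.27473; posterior = 0.258.
Reviewer B: numerator 0.865·0.388 = 0.33562; evidence = 0.33562+0.222·0.612 = 0.47148; posterior = 0.712.

Reviewer A: 0.258; Reviewer B: 0.712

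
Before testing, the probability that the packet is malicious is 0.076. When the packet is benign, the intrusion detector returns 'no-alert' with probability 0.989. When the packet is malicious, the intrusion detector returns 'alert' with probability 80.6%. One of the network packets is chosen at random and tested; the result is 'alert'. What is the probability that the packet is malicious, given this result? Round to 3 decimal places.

P(H | E) ≈ 0.858

Write H for 'the packet is malicious'. Prior odds H:¬H = 0.076/0.924 = 0.082251. For the 'alert' outcome, the likelihood ratio is 0.806/0.011 = 73.273.
Posterior odds = 0.082251 × 73.273 = 6.0268, so P(H|E) = 6.0268/(1+6.0268) = 0.858.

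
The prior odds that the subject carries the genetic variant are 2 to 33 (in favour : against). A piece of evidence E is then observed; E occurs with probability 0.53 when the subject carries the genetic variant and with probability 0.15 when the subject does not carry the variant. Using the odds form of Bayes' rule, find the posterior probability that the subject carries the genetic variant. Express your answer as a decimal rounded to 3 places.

Posterior probability ≈ 0.176

Prior odds = 2/33 = 0.060606.
Likelihood ratio for E = 0.53/0.15 = 3.5333.
Posterior odds = prior odds × LR = 0.21414.
Posterior probability = odds/(1+odds) = 0.21414/1.2141 = 0.176.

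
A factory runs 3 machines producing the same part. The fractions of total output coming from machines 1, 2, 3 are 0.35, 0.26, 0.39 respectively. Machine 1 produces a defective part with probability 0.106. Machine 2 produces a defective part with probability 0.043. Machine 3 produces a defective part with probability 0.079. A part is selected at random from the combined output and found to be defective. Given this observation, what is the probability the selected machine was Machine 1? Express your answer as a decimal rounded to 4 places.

Tabulate prior·likelihood by source: [1] prior 0.35, lik 0.106, product 0.03710; [2] prior 0.26, lik 0.043, product 0.01118; [3] prior 0.39, lik 0.079, product 0.03081.
Normalizing constant = 0.079090; the posterior for Machine 1 is its product over the sum, 0.03710/0.079090 = 0.4691.

Posterior probability ≈ 0.4691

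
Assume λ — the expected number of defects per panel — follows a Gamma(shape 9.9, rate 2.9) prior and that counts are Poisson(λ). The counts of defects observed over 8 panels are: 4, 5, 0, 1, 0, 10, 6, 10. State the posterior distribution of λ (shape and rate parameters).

Posterior: Gamma(shape=45.9, rate=10.9)

Total count ∑xᵢ = 36 over n = 8 panels.
Gamma is conjugate to the Poisson likelihood: posterior is Gamma(shape = 9.9+36 = 45.9, rate = 2.9+8 = 10.9).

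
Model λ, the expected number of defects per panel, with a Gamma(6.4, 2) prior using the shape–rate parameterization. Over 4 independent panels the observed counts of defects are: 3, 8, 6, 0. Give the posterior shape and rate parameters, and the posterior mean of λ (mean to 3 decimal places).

Posterior: Gamma(shape=23.4, rate=6); mean ≈ 3.900

The Poisson likelihood adds the total count to the shape and the number of exposure periods to the rate. Here ∑xᵢ = 17 and n = 4, so shape 6.4→23.4 and rate 2→6.
Posterior mean = shape/rate = 23.4/6 = 3.900.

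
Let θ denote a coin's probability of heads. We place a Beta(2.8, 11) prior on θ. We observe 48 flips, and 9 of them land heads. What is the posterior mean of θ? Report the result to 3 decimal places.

The binomial likelihood is conjugate to the Beta prior: with 9 successes and 39 failures, the posterior is Beta(2.8+9, 11+39) = Beta(11.8, 50).
Posterior mean = α/(α+β) = 11.8/61.8 = 0.191.

Posterior mean ≈ 0.191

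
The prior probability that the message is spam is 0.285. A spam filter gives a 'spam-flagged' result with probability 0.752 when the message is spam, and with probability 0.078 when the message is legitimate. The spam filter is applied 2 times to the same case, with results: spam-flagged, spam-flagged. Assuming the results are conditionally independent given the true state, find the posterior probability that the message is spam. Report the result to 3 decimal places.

Posterior P(H) ≈ 0.974

With H the event that the message is spam, the joint likelihood of the observed sequence is P(data|H) = 0.752·0.752 = 0.56550 and P(data|¬H) = 0.078·0.078 = 0.0060840.
Bayes: P(H|data) = 0.285·0.56550 / (0.285·0.56550 + 0.715·0.0060840) = 0.16117/0.16552 = 0.9737.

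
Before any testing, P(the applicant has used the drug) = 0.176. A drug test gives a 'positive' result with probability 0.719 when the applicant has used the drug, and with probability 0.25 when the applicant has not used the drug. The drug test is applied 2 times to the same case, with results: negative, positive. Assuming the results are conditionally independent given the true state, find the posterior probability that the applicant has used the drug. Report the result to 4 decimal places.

Let H be the event that the applicant has used the drug; start with P(H) = 0.176. P('positive'|H) = 0.719, P('positive'|¬H) = 0.25.
Update on result 1 ('negative'): P(H) ← 0.281·0.1760 / (0.281·0.1760 + 0.75·0.8240) = 0.049456/0.66746 = 0.0741.
Update on result 2 ('positive'): P(H) ← 0.719·0.0741 / (0.719·0.0741 + 0.25·0.9259) = 0.053275/0.28475 = 0.1871.

Posterior P(H) ≈ 0.1871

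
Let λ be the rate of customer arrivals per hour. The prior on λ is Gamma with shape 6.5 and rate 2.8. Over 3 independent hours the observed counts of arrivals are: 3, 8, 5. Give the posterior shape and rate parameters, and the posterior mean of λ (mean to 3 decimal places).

Total count ∑xᵢ = 16 over n = 3 hours.
Gamma is conjugate to the Poisson likelihood: posterior is Gamma(shape = 6.5+16 = 22.5, rate = 2.8+3 = 5.8).
E[λ | data] = 22.5/5.8 = 3.879.

Posterior: Gamma(shape=22.5, rate=5.8); mean ≈ 3.879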